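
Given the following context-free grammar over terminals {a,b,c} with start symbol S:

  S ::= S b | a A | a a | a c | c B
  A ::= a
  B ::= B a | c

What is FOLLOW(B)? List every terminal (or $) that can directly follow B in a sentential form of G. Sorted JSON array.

FIRST iteration:
pass 1:
  A via A→a: +{a}
  B via B→c: +{c}
  S via S→a A: +{a}
  S via S→c B: +{c}
  S: {a,c}  A: {a}  B: {c}
pass 2: (stable)
  S: {a,c}  A: {a}  B: {c}

FOLLOW iteration:
seed FOLLOW(S) with $
pass 1:
  B→B a: FOLLOW(B) ⊇ FIRST(a) = {a}; new: +{a}
  S→S b: FOLLOW(S) ⊇ FIRST(b) = {b}; new: +{b}
  S→a A: FOLLOW(A) ⊇ FOLLOW(S) ⊇ {$,b}; new: +{$,b}
  S→c B: FOLLOW(B) ⊇ FOLLOW(S) ⊇ {$,b}; new: +{$,b}
  S: {$,b}  A: {$,b}  B: {$,a,b}
pass 2: — fixpoint
  S: {$,b}  A: {$,b}  B: {$,a,b}

FOLLOW(B) = ["$", "a", "b"]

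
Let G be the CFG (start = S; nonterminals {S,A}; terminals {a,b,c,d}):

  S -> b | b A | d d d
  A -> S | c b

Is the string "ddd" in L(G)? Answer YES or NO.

Convert to CNF:
  S -> T0 A | T2 X4 | b
  A -> T0 A | T1 T0 | T2 X3 | b
  T0 -> b
  T1 -> c
  T2 -> d
  X3 -> T2 T2
  X4 -> T2 T2

CYK table (by increasing span):
  [0..0]={T2}  "d"  orig:{}
  [1..1]={T2}  "d"  orig:{}
  [2..2]={T2}  "d"  orig:{}
  [0..1]={X3,X4}  "dd"  orig:{}
  [1..2]={X3,X4}  "dd"  orig:{}
  [0..2]={A,S}  "ddd"

S ∈ T[0,2] ⇒ YES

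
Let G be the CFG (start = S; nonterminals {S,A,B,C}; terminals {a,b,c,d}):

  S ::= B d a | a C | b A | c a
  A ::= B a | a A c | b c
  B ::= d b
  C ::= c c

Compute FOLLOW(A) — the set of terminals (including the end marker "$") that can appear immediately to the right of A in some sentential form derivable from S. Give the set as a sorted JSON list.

FIRST iteration:
pass 1:
  A via A→a A c: +{a}
  A via A→b c: +{b}
  B via B→d b: +{d}
  C via C→c c: +{c}
  S via S→B d a: +{d}
  S via S→a C: +{a}
  S via S→b A: +{b}
  S via S→c a: +{c}
  FIRST(S)={a,b,c,d}  FIRST(A)={a,b}  FIRST(B)={d}  FIRST(C)={c}
pass 2:
  A via A→B a: +{d}
  FIRST(S)={a,b,c,d}  FIRST(A)={a,b,d}  FIRST(B)={d}  FIRST(C)={c}
pass 3: done
  FIRST(S)={a,b,c,d}  FIRST(A)={a,b,d}  FIRST(B)={d}  FIRST(C)={c}

FOLLOW iteration:
initialize: $ ∈ FOLLOW(S)
pass 1:
  A→B a: FOLLOW(B) ⊇ FIRST(a) = {a}; new: +{a}
  A→a A c: FOLLOW(A) ⊇ FIRST(c) = {c}; new: +{c}
  S→B d a: FOLLOW(B) ⊇ FIRST(d) = {d}; new: +{d}
  S→a C: FOLLOW(C) ⊇ FOLLOW(S) ⊇ {$}; new: +{$}
  S→b A: FOLLOW(A) ⊇ FOLLOW(S) ⊇ {$}; new: +{$}
  FOLLOW(S)={$}  FOLLOW(A)={$,c}  FOLLOW(B)={a,d}  FOLLOW(C)={$}
pass 2: (no change)
  FOLLOW(S)={$}  FOLLOW(A)={$,c}  FOLLOW(B)={a,d}  FOLLOW(C)={$}

FOLLOW(A) = ["$", "c"]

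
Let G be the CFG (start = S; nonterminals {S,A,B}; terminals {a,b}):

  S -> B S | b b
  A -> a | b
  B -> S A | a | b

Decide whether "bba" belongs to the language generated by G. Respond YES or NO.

Convert to CNF:
  S -> B S | T0 T0
  A -> a | b
  B -> S A | a | b
  T0 -> b

Fill CYK table bottom-up:
  cell(0,0) b: {A,B,T0}  orig:{A,B}
  cell(1,1) b: {A,B,T0}  orig:{A,B}
  cell(2,2) a: {A,B}
  cell(0,1) bb: {S}
  cell(1,2) ba: ∅
  cell(0,2) bba: {B}

S ∉ T[0,2] ⇒ NO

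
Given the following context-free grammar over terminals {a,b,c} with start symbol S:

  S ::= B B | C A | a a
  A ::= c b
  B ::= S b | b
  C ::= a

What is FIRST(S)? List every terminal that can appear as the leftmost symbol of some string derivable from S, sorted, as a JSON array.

FIRST iteration:
[1]
  A via A→c b: +{c}
  B via B→b: +{b}
  C via C→a: +{a}
  S via S→B B: +{b}
  S via S→C A: +{a}
  FIRST(S)={a,b}  FIRST(A)={c}  FIRST(B)={b}  FIRST(C)={a}
[2]
  B via B→S b: +{a}
  FIRST(S)={a,b}  FIRST(A)={c}  FIRST(B)={a,b}  FIRST(C)={a}
[3] (no change)
  FIRST(S)={a,b}  FIRST(A)={c}  FIRST(B)={a,b}  FIRST(C)={a}

FIRST(S) = ["a", "b"]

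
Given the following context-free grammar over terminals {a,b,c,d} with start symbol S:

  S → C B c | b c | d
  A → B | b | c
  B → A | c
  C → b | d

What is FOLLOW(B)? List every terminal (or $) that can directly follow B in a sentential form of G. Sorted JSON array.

Compute FIRST by fixpoint:
round 1:
  A via A→b: +{b}
  A via A→c: +{c}
  B via B→A: +{b,c}
  C via C→b: +{b}
  C via C→d: +{d}
  S via S→C B c: +{b,d}
  FIRST(S)={b,d}  FIRST(A)={b,c}  FIRST(B)={b,c}  FIRST(C)={b,d}
round 2: (no change)
  FIRST(S)={b,d}  FIRST(A)={b,c}  FIRST(B)={b,c}  FIRST(C)={b,d}

FOLLOW iteration:
FOLLOW(S) := {$}
round 1:
  S→C B c: FOLLOW(C) ⊇ FIRST(B) = {b,c}; new: +{b,c}
  S→C B c: FOLLOW(B) ⊇ FIRST(c) = {c}; new: +{c}
  S: {$}  A: {}  B: {c}  C: {b,c}
round 2:
  B→A: FOLLOW(A) ⊇ FOLLOW(B) ⊇ {c}; new: +{c}
  S: {$}  A: {c}  B: {c}  C: {b,c}
round 3: — fixpoint
  S: {$}  A: {c}  B: {c}  C: {b,c}

FOLLOW(B) = ["c"]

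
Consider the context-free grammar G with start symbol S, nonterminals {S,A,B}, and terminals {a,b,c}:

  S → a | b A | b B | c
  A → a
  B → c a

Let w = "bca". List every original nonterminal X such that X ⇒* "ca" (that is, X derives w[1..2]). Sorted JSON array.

CNF form of G:
  S -> T2 A | T2 B | a | c
  A -> a
  B -> T0 T1
  T0 -> c
  T1 -> a
  T2 -> b

CYK table (by increasing span) — only the sub-triangle for w[1..2]:
  cell(1,1) c: {S,T0}  orig:{S}
  cell(2,2) a: {A,S,T1}  orig:{A,S}
  cell(1,2) ca: {B}

Original NTs in T[1,2] deriving "ca": ["B"]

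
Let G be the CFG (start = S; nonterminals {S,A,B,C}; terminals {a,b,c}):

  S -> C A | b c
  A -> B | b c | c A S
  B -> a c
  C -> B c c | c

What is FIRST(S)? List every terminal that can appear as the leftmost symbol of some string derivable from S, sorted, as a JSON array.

FIRST sets, iterate to fixpoint:
[1]
  A via A→b c: +{b}
  A via A→c A S: +{c}
  B via B→a c: +{a}
  C via C→B c c: +{a}
  C via C→c: +{c}
  S via S→C A: +{a,c}
  S via S→b c: +{b}
  S: {a,b,c}  A: {b,c}  B: {a}  C: {a,c}
[2]
  A via A→B: +{a}
  S: {a,b,c}  A: {a,b,c}  B: {a}  C: {a,c}
[3] done
  S: {a,b,c}  A: {a,b,c}  B: {a}  C: {a,c}

FIRST(S) = ["a", "b", "c"]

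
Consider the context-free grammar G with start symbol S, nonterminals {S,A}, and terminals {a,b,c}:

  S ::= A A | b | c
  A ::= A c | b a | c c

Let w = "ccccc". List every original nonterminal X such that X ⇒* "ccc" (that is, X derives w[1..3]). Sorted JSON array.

Convert to CNF:
  S -> A A | b | c
  A -> A T0 | T0 T0 | T1 T2
  T0 -> c
  T1 -> b
  T2 -> a

CYK table (by increasing span) (cells [i..j] with 1 ≤ i ≤ j ≤ 3 only):
  cell(1,1) c: {S,T0}  orig:{S}
  cell(2,2) c: {S,T0}  orig:{S}
  cell(3,3) c: {S,T0}  orig:{S}
  cell(1,2) cc: {A}
  cell(2,3) cc: {A}
  cell(1,3) ccc: {A}

Original NTs in T[1,3] deriving "ccc": ["A"]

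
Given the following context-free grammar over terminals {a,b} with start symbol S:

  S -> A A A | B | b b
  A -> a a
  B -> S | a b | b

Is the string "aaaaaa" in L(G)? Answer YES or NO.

CNF form of G:
  S -> A X3 | T0 T1 | T1 T1 | b
  A -> T0 T0
  B -> A X2 | T0 T1 | T1 T1 | b
  T0 -> a
  T1 -> b
  X2 -> A A
  X3 -> A A

CYK fill:
  [0..0]={T0}  "a"  orig:{}
  [1..1]={T0}  "a"  orig:{}
  [2..2]={T0}  "a"  orig:{}
  [3..3]={T0}  "a"  orig:{}
  [4..4]={T0}  "a"  orig:{}
  [5..5]={T0}  "a"  orig:{}
  [0..1]={A}  "aa"
  [1..2]={A}  "aa"
  [2..3]={A}  "aa"
  [3..4]={A}  "aa"
  [4..5]={A}  "aa"
  [0..2]=∅  "aaa"
  [1..3]=∅  "aaa"
  [2..4]=∅  "aaa"
  [3..5]=∅  "aaa"
  [0..3]={X2,X3}  "aaaa"  orig:{}
  [1..4]={X2,X3}  "aaaa"  orig:{}
  [2..5]={X2,X3}  "aaaa"  orig:{}
  [0..4]=∅  "aaaaa"
  [1..5]=∅  "aaaaa"
  [0..5]={B,S}  "aaaaaa"

S ∈ T[0,5] ⇒ YES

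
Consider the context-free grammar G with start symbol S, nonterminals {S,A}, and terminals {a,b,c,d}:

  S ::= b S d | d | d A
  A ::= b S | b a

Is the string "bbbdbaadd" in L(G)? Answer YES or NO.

Convert to CNF:
  S -> T0 X3 | T2 A | d
  A -> T0 S | T0 T1
  T0 -> b
  T1 -> a
  T2 -> d
  X3 -> S T2

CYK fill:
  T[0,0] 'b' = {T0}  orig:{}
  T[1,1] 'b' = {T0}  orig:{}
  T[2,2] 'b' = {T0}  orig:{}
  T[3,3] 'd' = {S,T2}  orig:{S}
  T[4,4] 'b' = {T0}  orig:{}
  T[5,5] 'a' = {T1}  orig:{}
  T[6,6] 'a' = {T1}  orig:{}
  T[7,7] 'd' = {S,T2}  orig:{S}
  T[8,8] 'd' = {S,T2}  orig:{S}
  T[0,1] 'bb' = ∅
  T[1,2] 'bb' = ∅
  T[2,3] 'bd' = {A}
  T[3,4] 'db' = ∅
  T[4,5] 'ba' = {A}
  T[5,6] 'aa' = ∅
  T[6,7] 'ad' = ∅
  T[7,8] 'dd' = {X3}  orig:{}
  T[0,2] 'bbb' = ∅
  T[1,3] 'bbd' = ∅
  T[2,4] 'bdb' = ∅
  T[3,5] 'dba' = {S}
  T[4,6] 'baa' = ∅
  T[5,7] 'aad' = ∅
  T[6,8] 'add' = ∅
  T[0,3] 'bbbd' = ∅
  T[1,4] 'bbdb' = ∅
  T[2,5] 'bdba' = {A}
  T[3,6] 'dbaa' = ∅
  T[4,7] 'baad' = ∅
  T[5,8] 'aadd' = ∅
  T[0,4] 'bbbdb' = ∅
  T[1,5] 'bbdba' = ∅
  T[2,6] 'bdbaa' = ∅
  T[3,7] 'dbaad' = ∅
  T[4,8] 'baadd' = ∅
  T[0,5] 'bbbdba' = ∅
  T[1,6] 'bbdbaa' = ∅
  T[2,7] 'bdbaad' = ∅
  T[3,8] 'dbaadd' = ∅
  T[0,6] 'bbbdbaa' = ∅
  T[1,7] 'bbdbaad' = ∅
  T[2,8] 'bdbaadd' = ∅
  T[0,7] 'bbbdbaad' = ∅
  T[1,8] 'bbdbaadd' = ∅
  T[0,8] 'bbbdbaadd' = ∅

S ∉ T[0,8] ⇒ NO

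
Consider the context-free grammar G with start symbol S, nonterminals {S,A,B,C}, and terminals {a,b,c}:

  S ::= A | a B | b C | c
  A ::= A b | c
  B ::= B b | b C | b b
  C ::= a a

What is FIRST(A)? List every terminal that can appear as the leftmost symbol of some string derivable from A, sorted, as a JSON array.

Compute FIRST by fixpoint:
[1]
  A via A→c: +{c}
  B via B→b C: +{b}
  C via C→a a: +{a}
  S via S→A: +{c}
  S via S→a B: +{a}
  S via S→b C: +{b}
  FIRST(S)={a,b,c}  FIRST(A)={c}  FIRST(B)={b}  FIRST(C)={a}
[2] — fixpoint
  FIRST(S)={a,b,c}  FIRST(A)={c}  FIRST(B)={b}  FIRST(C)={a}

FIRST(A) = ["c"]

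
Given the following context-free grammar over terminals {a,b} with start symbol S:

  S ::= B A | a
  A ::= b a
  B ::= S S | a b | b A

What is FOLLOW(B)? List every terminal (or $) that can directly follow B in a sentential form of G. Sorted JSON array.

FIRST sets, iterate to fixpoint:
[1]
  A via A→b a: +{b}
  B via B→a b: +{a}
  B via B→b A: +{b}
  S via S→B A: +{a,b}
  S: {a,b}  A: {b}  B: {a,b}
[2] — fixpoint
  S: {a,b}  A: {b}  B: {a,b}

Compute FOLLOW by fixpoint:
FOLLOW(S) := {$}
[1]
  B→S S: FOLLOW(S) ⊇ FIRST(S) = {a,b}; new: +{a,b}
  S→B A: FOLLOW(B) ⊇ FIRST(A) = {b}; new: +{b}
  S→B A: FOLLOW(A) ⊇ FOLLOW(S) ⊇ {$,a,b}; new: +{$,a,b}
  S: {$,a,b}  A: {$,a,b}  B: {b}
[2] done
  S: {$,a,b}  A: {$,a,b}  B: {b}

FOLLOW(B) = ["b"]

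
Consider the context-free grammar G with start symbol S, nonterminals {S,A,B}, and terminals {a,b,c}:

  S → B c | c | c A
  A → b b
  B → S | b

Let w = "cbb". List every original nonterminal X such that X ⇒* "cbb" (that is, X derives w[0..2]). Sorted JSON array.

Convert to CNF:
  S -> B T1 | T1 A | c
  A -> T0 T0
  B -> B T1 | T1 A | b | c
  T0 -> b
  T1 -> c

CYK table (by increasing span), restricted to cells inside w[0..2]:
  [0..0]={B,S,T1}  "c"  orig:{B,S}
  [1..1]={B,T0}  "b"  orig:{B}
  [2..2]={B,T0}  "b"  orig:{B}
  [0..1]=∅  "cb"
  [1..2]={A}  "bb"
  [0..2]={B,S}  "cbb"

Original NTs in T[0,2] deriving "cbb": ["B", "S"]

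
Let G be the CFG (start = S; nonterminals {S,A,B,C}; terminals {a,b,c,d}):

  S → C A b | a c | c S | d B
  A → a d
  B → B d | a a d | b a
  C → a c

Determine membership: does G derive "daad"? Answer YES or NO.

Convert to CNF:
  S -> C X5 | T0 T3 | T1 B | T3 S
  A -> T0 T1
  B -> B T1 | T0 X4 | T2 T0
  C -> T0 T3
  T0 -> a
  T1 -> d
  T2 -> b
  T3 -> c
  X4 -> T0 T1
  X5 -> A T2

CYK fill:
  cell(0,0) d: {T1}  orig:{}
  cell(1,1) a: {T0}  orig:{}
  cell(2,2) a: {T0}  orig:{}
  cell(3,3) d: {T1}  orig:{}
  cell(0,1) da: ∅
  cell(1,2) aa: ∅
  cell(2,3) ad: {A,X4}  orig:{A}
  cell(0,2) daa: ∅
  cell(1,3) aad: {B}
  cell(0,3) daad: {S}

S ∈ T[0,3] ⇒ YES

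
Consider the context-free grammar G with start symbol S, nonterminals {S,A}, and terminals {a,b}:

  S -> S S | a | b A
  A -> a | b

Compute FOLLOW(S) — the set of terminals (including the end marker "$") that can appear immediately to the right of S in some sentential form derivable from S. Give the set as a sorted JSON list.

FIRST sets, iterate to fixpoint:
iter 1:
  A via A→a: +{a}
  A via A→b: +{b}
  S via S→a: +{a}
  S via S→b A: +{b}
  S: {a,b}  A: {a,b}
iter 2: done
  S: {a,b}  A: {a,b}

FOLLOW sets:
initialize: $ ∈ FOLLOW(S)
round 1:
  S→S S: FOLLOW(S) ⊇ FIRST(S) = {a,b}; new: +{a,b}
  S→b A: FOLLOW(A) ⊇ FOLLOW(S) ⊇ {$,a,b}; new: +{$,a,b}
  FOLLOW[S]={$,a,b}  FOLLOW[A]={$,a,b}
round 2: (no change)
  FOLLOW[S]={$,a,b}  FOLLOW[A]={$,a,b}

FOLLOW(S) = ["$", "a", "b"]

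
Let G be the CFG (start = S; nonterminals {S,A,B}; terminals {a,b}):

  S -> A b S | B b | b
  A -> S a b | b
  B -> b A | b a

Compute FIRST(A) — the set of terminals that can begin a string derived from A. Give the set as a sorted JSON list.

Compute FIRST by fixpoint:
round 1:
  A via A→b: +{b}
  B via B→b A: +{b}
  S via S→A b S: +{b}
  FIRST[S]={b}  FIRST[A]={b}  FIRST[B]={b}
round 2: (stable)
  FIRST[S]={b}  FIRST[A]={b}  FIRST[B]={b}

FIRST(A) = ["b"]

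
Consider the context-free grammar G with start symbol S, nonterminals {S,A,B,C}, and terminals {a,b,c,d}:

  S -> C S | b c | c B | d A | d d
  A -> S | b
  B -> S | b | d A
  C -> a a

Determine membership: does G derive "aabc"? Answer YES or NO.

CNF form of G:
  S -> C S | T0 T1 | T1 B | T2 A | T2 T2
  A -> C S | T0 T1 | T1 B | T2 A | T2 T2 | b
  B -> C S | T0 T1 | T1 B | T2 A | T2 T2 | b
  C -> T3 T3
  T0 -> b
  T1 -> c
  T2 -> d
  T3 -> a

CYK table (by increasing span):
  [0..0]={T3}  "a"  orig:{}
  [1..1]={T3}  "a"  orig:{}
  [2..2]={A,B,T0}  "b"  orig:{A,B}
  [3..3]={T1}  "c"  orig:{}
  [0..1]={C}  "aa"
  [1..2]=∅  "ab"
  [2..3]={A,B,S}  "bc"
  [0..2]=∅  "aab"
  [1..3]=∅  "abc"
  [0..3]={A,B,S}  "aabc"

S ∈ T[0,3] ⇒ YES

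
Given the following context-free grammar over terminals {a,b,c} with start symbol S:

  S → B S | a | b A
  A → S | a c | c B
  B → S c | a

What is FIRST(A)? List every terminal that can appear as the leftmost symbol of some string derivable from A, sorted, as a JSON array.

Compute FIRST by fixpoint:
iter 1:
  A via A→a c: +{a}
  A via A→c B: +{c}
  B via B→a: +{a}
  S via S→B S: +{a}
  S via S→b A: +{b}
  FIRST[S]={a,b}  FIRST[A]={a,c}  FIRST[B]={a}
iter 2:
  A via A→S: +{b}
  B via B→S c: +{b}
  FIRST[S]={a,b}  FIRST[A]={a,b,c}  FIRST[B]={a,b}
iter 3: — fixpoint
  FIRST[S]={a,b}  FIRST[A]={a,b,c}  FIRST[B]={a,b}

FIRST(A) = ["a", "b", "c"]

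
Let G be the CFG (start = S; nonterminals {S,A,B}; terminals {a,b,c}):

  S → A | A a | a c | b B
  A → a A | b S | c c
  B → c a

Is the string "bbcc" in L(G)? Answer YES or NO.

CNF form of G:
  S -> A T0 | T0 A | T0 T2 | T1 B | T1 S | T2 T2
  A -> T0 A | T1 S | T2 T2
  B -> T2 T0
  T0 -> a
  T1 -> b
  T2 -> c

CYK fill:
  [0..0]={T1}  "b"  orig:{}
  [1..1]={T1}  "b"  orig:{}
  [2..2]={T2}  "c"  orig:{}
  [3..3]={T2}  "c"  orig:{}
  [0..1]=∅  "bb"
  [1..2]=∅  "bc"
  [2..3]={A,S}  "cc"
  [0..2]=∅  "bbc"
  [1..3]={A,S}  "bcc"
  [0..3]={A,S}  "bbcc"

S ∈ T[0,3] ⇒ YES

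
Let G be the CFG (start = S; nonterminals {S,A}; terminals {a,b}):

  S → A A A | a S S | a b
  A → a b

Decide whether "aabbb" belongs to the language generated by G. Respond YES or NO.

Convert to CNF:
  S -> A X2 | T0 T1 | T0 X3
  A -> T0 T1
  T0 -> a
  T1 -> b
  X2 -> A A
  X3 -> S S

Fill CYK table bottom-up:
  [0..0]={T0}  "a"  orig:{}
  [1..1]={T0}  "a"  orig:{}
  [2..2]={T1}  "b"  orig:{}
  [3..3]={T1}  "b"  orig:{}
  [4..4]={T1}  "b"  orig:{}
  [0..1]=∅  "aa"
  [1..2]={A,S}  "ab"
  [2..3]=∅  "bb"
  [3..4]=∅  "bb"
  [0..2]=∅  "aab"
  [1..3]=∅  "abb"
  [2..4]=∅  "bbb"
  [0..3]=∅  "aabb"
  [1..4]=∅  "abbb"
  [0..4]=∅  "aabbb"

S ∉ T[0,4] ⇒ NO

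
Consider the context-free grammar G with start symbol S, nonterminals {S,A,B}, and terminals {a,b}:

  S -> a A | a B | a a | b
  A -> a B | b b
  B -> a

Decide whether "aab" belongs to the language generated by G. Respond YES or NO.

CNF form of G:
  S -> T0 A | T0 B | T0 T0 | b
  A -> T0 B | T1 T1
  B -> a
  T0 -> a
  T1 -> b

CYK fill:
  cell(0,0) a: {B,T0}  orig:{B}
  cell(1,1) a: {B,T0}  orig:{B}
  cell(2,2) b: {S,T1}  orig:{S}
  cell(0,1) aa: {A,S}
  cell(1,2) ab: ∅
  cell(0,2) aab: ∅

S ∉ T[0,2] ⇒ NO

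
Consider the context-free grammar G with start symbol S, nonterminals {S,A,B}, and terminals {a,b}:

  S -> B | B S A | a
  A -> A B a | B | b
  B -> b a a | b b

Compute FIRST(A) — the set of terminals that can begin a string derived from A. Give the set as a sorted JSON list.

Compute FIRST by fixpoint:
[1]
  A via A→b: +{b}
  B via B→b a a: +{b}
  S via S→B: +{b}
  S via S→a: +{a}
  FIRST[S]={a,b}  FIRST[A]={b}  FIRST[B]={b}
[2] done
  FIRST[S]={a,b}  FIRST[A]={b}  FIRST[B]={b}

FIRST(A) = ["b"]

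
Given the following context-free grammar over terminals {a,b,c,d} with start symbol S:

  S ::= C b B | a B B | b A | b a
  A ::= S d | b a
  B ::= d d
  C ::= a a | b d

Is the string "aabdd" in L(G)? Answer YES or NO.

CNF form of G:
  S -> C X3 | T1 A | T1 T2 | T2 X4
  A -> S T0 | T1 T2
  B -> T0 T0
  C -> T1 T0 | T2 T2
  T0 -> d
  T1 -> b
  T2 -> a
  X3 -> T1 B
  X4 -> B B

Fill CYK table bottom-up:
  [0..0]={T2}  "a"  orig:{}
  [1..1]={T2}  "a"  orig:{}
  [2..2]={T1}  "b"  orig:{}
  [3..3]={T0}  "d"  orig:{}
  [4..4]={T0}  "d"  orig:{}
  [0..1]={C}  "aa"
  [1..2]=∅  "ab"
  [2..3]={C}  "bd"
  [3..4]={B}  "dd"
  [0..2]=∅  "aab"
  [1..3]=∅  "abd"
  [2..4]={X3}  "bdd"  orig:{}
  [0..3]=∅  "aabd"
  [1..4]=∅  "abdd"
  [0..4]={S}  "aabdd"

S ∈ T[0,4] ⇒ YES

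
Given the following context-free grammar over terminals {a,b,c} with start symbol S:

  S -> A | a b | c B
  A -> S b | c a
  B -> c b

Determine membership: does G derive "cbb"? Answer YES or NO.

Convert to CNF:
  S -> S T0 | T1 B | T1 T2 | T2 T0
  A -> S T0 | T1 T2
  B -> T1 T0
  T0 -> b
  T1 -> c
  T2 -> a

CYK table (by increasing span):
  T[0,0] 'c' = {T1}  orig:{}
  T[1,1] 'b' = {T0}  orig:{}
  T[2,2] 'b' = {T0}  orig:{}
  T[0,1] 'cb' = {B}
  T[1,2] 'bb' = ∅
  T[0,2] 'cbb' = ∅

S ∉ T[0,2] ⇒ NO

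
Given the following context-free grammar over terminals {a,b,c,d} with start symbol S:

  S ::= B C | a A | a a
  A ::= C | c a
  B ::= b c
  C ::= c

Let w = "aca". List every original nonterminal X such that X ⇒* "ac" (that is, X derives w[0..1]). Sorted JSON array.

CNF form of G:
  S -> B C | T1 A | T1 T1
  A -> T0 T1 | c
  B -> T2 T0
  C -> c
  T0 -> c
  T1 -> a
  T2 -> b

Fill CYK table bottom-up (cells [i..j] with 0 ≤ i ≤ j ≤ 1 only):
  cell(0,0) a: {T1}  orig:{}
  cell(1,1) c: {A,C,T0}  orig:{A,C}
  cell(0,1) ac: {S}

Original NTs in T[0,1] deriving "ac": ["S"]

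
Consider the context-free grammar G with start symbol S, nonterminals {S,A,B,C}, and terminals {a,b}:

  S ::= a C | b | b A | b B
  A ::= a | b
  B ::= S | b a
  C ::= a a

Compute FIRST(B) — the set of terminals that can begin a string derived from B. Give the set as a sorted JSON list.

FIRST iteration:
pass 1:
  A via A→a: +{a}
  A via A→b: +{b}
  B via B→b a: +{b}
  C via C→a a: +{a}
  S via S→a C: +{a}
  S via S→b: +{b}
  FIRST[S]={a,b}  FIRST[A]={a,b}  FIRST[B]={b}  FIRST[C]={a}
pass 2:
  B via B→S: +{a}
  FIRST[S]={a,b}  FIRST[A]={a,b}  FIRST[B]={a,b}  FIRST[C]={a}
pass 3: (no change)
  FIRST[S]={a,b}  FIRST[A]={a,b}  FIRST[B]={a,b}  FIRST[C]={a}

FIRST(B) = ["a", "b"]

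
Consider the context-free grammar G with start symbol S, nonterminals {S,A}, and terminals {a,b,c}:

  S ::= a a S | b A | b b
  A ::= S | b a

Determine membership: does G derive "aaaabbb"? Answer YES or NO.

Convert to CNF:
  S -> T0 X3 | T1 A | T1 T1
  A -> T0 X2 | T1 A | T1 T0 | T1 T1
  T0 -> a
  T1 -> b
  X2 -> T0 S
  X3 -> T0 S

CYK fill:
  cell(0,0) a: {T0}  orig:{}
  cell(1,1) a: {T0}  orig:{}
  cell(2,2) a: {T0}  orig:{}
  cell(3,3) a: {T0}  orig:{}
  cell(4,4) b: {T1}  orig:{}
  cell(5,5) b: {T1}  orig:{}
  cell(6,6) b: {T1}  orig:{}
  cell(0,1) aa: ∅
  cell(1,2) aa: ∅
  cell(2,3) aa: ∅
  cell(3,4) ab: ∅
  cell(4,5) bb: {A,S}
  cell(5,6) bb: {A,S}
  cell(0,2) aaa: ∅
  cell(1,3) aaa: ∅
  cell(2,4) aab: ∅
  cell(3,5) abb: {X2,X3}  orig:{}
  cell(4,6) bbb: {A,S}
  cell(0,3) aaaa: ∅
  cell(1,4) aaab: ∅
  cell(2,5) aabb: {A,S}
  cell(3,6) abbb: {X2,X3}  orig:{}
  cell(0,4) aaaab: ∅
  cell(1,5) aaabb: {X2,X3}  orig:{}
  cell(2,6) aabbb: {A,S}
  cell(0,5) aaaabb: {A,S}
  cell(1,6) aaabbb: {X2,X3}  orig:{}
  cell(0,6) aaaabbb: {A,S}

S ∈ T[0,6] ⇒ YES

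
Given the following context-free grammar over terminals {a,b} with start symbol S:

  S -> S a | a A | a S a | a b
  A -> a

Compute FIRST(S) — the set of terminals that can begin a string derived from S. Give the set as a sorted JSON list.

FIRST sets, iterate to fixpoint:
pass 1:
  A via A→a: +{a}
  S via S→a A: +{a}
  S: {a}  A: {a}
pass 2: done
  S: {a}  A: {a}

FIRST(S) = ["a"]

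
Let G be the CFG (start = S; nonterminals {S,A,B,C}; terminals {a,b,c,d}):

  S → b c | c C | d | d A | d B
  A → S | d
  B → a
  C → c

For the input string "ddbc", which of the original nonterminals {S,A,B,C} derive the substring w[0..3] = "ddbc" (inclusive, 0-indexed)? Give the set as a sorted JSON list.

CNF form of G:
  S -> T0 T1 | T1 C | T2 A | T2 B | d
  A -> T0 T1 | T1 C | T2 A | T2 B | d
  B -> a
  C -> c
  T0 -> b
  T1 -> c
  T2 -> d

CYK fill (cells [i..j] with 0 ≤ i ≤ j ≤ 3 only):
  T[0,0] 'd' = {A,S,T2}  orig:{A,S}
  T[1,1] 'd' = {A,S,T2}  orig:{A,S}
  T[2,2] 'b' = {T0}  orig:{}
  T[3,3] 'c' = {C,T1}  orig:{C}
  T[0,1] 'dd' = {A,S}
  T[1,2] 'db' = ∅
  T[2,3] 'bc' = {A,S}
  T[0,2] 'ddb' = ∅
  T[1,3] 'dbc' = {A,S}
  T[0,3] 'ddbc' = {A,S}

Original NTs in T[0,3] deriving "ddbc": ["A", "S"]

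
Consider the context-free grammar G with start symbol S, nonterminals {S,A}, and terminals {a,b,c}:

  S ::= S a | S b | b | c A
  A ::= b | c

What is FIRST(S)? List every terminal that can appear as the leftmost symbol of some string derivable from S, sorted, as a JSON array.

Compute FIRST by fixpoint:
iter 1:
  A via A→b: +{b}
  A via A→c: +{c}
  S via S→b: +{b}
  S via S→c A: +{c}
  FIRST[S]={b,c}  FIRST[A]={b,c}
iter 2: — fixpoint
  FIRST[S]={b,c}  FIRST[A]={b,c}

FIRST(S) = ["b", "c"]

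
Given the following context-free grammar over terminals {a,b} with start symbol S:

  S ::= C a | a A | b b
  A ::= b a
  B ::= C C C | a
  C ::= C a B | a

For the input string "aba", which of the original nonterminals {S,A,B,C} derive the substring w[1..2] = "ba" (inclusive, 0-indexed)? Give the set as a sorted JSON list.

CNF form of G:
  S -> C T1 | T0 T0 | T1 A
  A -> T0 T1
  B -> C X2 | a
  C -> C X3 | a
  T0 -> b
  T1 -> a
  X2 -> C C
  X3 -> T1 B

CYK fill (cells [i..j] with 1 ≤ i ≤ j ≤ 2 only):
  [1..1]={T0}  "b"  orig:{}
  [2..2]={B,C,T1}  "a"  orig:{B,C}
  [1..2]={A}  "ba"

Original NTs in T[1,2] deriving "ba": ["A"]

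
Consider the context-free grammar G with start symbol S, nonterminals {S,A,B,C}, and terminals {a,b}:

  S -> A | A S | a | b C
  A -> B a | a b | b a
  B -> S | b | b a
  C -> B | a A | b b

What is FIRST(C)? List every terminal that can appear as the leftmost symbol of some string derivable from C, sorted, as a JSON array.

FIRST sets, iterate to fixpoint:
iter 1:
  A via A→a b: +{a}
  A via A→b a: +{b}
  B via B→b: +{b}
  C via C→B: +{b}
  C via C→a A: +{a}
  S via S→A: +{a,b}
  FIRST[S]={a,b}  FIRST[A]={a,b}  FIRST[B]={b}  FIRST[C]={a,b}
iter 2:
  B via B→S: +{a}
  FIRST[S]={a,b}  FIRST[A]={a,b}  FIRST[B]={a,b}  FIRST[C]={a,b}
iter 3: done
  FIRST[S]={a,b}  FIRST[A]={a,b}  FIRST[B]={a,b}  FIRST[C]={a,b}

FIRST(C) = ["a", "b"]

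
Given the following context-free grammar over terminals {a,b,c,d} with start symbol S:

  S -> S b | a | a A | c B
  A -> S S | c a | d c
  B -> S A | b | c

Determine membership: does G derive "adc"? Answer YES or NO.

CNF form of G:
  S -> S T3 | T0 B | T1 A | a
  A -> S S | T0 T1 | T2 T0
  B -> S A | b | c
  T0 -> c
  T1 -> a
  T2 -> d
  T3 -> b

CYK fill:
  T[0,0] 'a' = {S,T1}  orig:{S}
  T[1,1] 'd' = {T2}  orig:{}
  T[2,2] 'c' = {B,T0}  orig:{B}
  T[0,1] 'ad' = ∅
  T[1,2] 'dc' = {A}
  T[0,2] 'adc' = {B,S}

S ∈ T[0,2] ⇒ YES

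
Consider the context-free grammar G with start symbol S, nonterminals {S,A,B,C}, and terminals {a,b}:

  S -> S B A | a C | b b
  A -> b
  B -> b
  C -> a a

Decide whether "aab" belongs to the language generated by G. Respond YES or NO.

CNF form of G:
  S -> S X2 | T0 C | T1 T1
  A -> b
  B -> b
  C -> T0 T0
  T0 -> a
  T1 -> b
  X2 -> B A

CYK fill:
  [0..0]={T0}  "a"  orig:{}
  [1..1]={T0}  "a"  orig:{}
  [2..2]={A,B,T1}  "b"  orig:{A,B}
  [0..1]={C}  "aa"
  [1..2]=∅  "ab"
  [0..2]=∅  "aab"

S ∉ T[0,2] ⇒ NO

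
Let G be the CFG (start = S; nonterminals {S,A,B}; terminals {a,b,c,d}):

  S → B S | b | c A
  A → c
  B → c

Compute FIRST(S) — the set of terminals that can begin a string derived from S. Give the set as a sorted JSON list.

FIRST iteration:
iter 1:
  A via A→c: +{c}
  B via B→c: +{c}
  S via S→B S: +{c}
  S via S→b: +{b}
  FIRST[S]={b,c}  FIRST[A]={c}  FIRST[B]={c}
iter 2: (no change)
  FIRST[S]={b,c}  FIRST[A]={c}  FIRST[B]={c}

FIRST(S) = ["b", "c"]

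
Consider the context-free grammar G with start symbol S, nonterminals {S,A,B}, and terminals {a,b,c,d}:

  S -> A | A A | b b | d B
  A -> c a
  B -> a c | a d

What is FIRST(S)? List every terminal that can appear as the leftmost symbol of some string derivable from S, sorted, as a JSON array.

FIRST iteration:
round 1:
  A via A→c a: +{c}
  B via B→a c: +{a}
  S via S→A: +{c}
  S via S→b b: +{b}
  S via S→d B: +{d}
  S: {b,c,d}  A: {c}  B: {a}
round 2: done
  S: {b,c,d}  A: {c}  B: {a}

FIRST(S) = ["b", "c", "d"]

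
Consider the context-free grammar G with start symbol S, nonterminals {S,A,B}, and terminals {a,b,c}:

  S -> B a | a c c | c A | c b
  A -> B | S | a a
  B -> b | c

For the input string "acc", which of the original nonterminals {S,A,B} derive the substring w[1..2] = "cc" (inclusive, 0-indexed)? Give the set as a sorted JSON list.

CNF form of G:
  S -> B T0 | T0 X4 | T1 A | T1 T2
  A -> B T0 | T0 T0 | T0 X3 | T1 A | T1 T2 | b | c
  B -> b | c
  T0 -> a
  T1 -> c
  T2 -> b
  X3 -> T1 T1
  X4 -> T1 T1

Fill CYK table bottom-up — only the sub-triangle for w[1..2]:
  cell(1,1) c: {A,B,T1}  orig:{A,B}
  cell(2,2) c: {A,B,T1}  orig:{A,B}
  cell(1,2) cc: {A,S,X3,X4}  orig:{A,S}

Original NTs in T[1,2] deriving "cc": ["A", "S"]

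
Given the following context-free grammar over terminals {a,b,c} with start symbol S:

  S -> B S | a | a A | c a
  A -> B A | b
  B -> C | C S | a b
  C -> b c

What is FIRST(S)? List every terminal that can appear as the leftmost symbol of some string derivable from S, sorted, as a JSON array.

FIRST iteration:
round 1:
  A via A→b: +{b}
  B via B→a b: +{a}
  C via C→b c: +{b}
  S via S→B S: +{a}
  S via S→c a: +{c}
  FIRST(S)={a,c}  FIRST(A)={b}  FIRST(B)={a}  FIRST(C)={b}
round 2:
  A via A→B A: +{a}
  B via B→C: +{b}
  S via S→B S: +{b}
  FIRST(S)={a,b,c}  FIRST(A)={a,b}  FIRST(B)={a,b}  FIRST(C)={b}
round 3: done
  FIRST(S)={a,b,c}  FIRST(A)={a,b}  FIRST(B)={a,b}  FIRST(C)={b}

FIRST(S) = ["a", "b", "c"]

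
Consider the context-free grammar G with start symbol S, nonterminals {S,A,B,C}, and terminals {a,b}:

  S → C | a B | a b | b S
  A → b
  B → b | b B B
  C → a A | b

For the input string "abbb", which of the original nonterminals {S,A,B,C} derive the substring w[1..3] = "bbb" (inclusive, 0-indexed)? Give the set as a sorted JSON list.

CNF form of G:
  S -> T0 S | T1 A | T1 B | T1 T0 | b
  A -> b
  B -> T0 X2 | b
  C -> T1 A | b
  T0 -> b
  T1 -> a
  X2 -> B B

CYK table (by increasing span) — only the sub-triangle for w[1..3]:
  [1..1]={A,B,C,S,T0}  "b"  orig:{A,B,C,S}
  [2..2]={A,B,C,S,T0}  "b"  orig:{A,B,C,S}
  [3..3]={A,B,C,S,T0}  "b"  orig:{A,B,C,S}
  [1..2]={S,X2}  "bb"  orig:{S}
  [2..3]={S,X2}  "bb"  orig:{S}
  [1..3]={B,S}  "bbb"

Original NTs in T[1,3] deriving "bbb": ["B", "S"]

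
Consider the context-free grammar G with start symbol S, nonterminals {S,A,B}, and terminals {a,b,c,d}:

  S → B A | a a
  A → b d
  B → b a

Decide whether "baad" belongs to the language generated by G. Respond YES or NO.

Convert to CNF:
  S -> B A | T2 T2
  A -> T0 T1
  B -> T0 T2
  T0 -> b
  T1 -> d
  T2 -> a

CYK fill:
  T[0,0] 'b' = {T0}  orig:{}
  T[1,1] 'a' = {T2}  orig:{}
  T[2,2] 'a' = {T2}  orig:{}
  T[3,3] 'd' = {T1}  orig:{}
  T[0,1] 'ba' = {B}
  T[1,2] 'aa' = {S}
  T[2,3] 'ad' = ∅
  T[0,2] 'baa' = ∅
  T[1,3] 'aad' = ∅
  T[0,3] 'baad' = ∅

S ∉ T[0,3] ⇒ NO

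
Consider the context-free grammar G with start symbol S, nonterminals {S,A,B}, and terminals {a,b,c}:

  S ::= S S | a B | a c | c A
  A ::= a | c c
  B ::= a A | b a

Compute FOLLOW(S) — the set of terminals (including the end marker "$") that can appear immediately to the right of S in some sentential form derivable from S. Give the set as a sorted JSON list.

Compute FIRST by fixpoint:
round 1:
  A via A→a: +{a}
  A via A→c c: +{c}
  B via B→a A: +{a}
  B via B→b a: +{b}
  S via S→a B: +{a}
  S via S→c A: +{c}
  FIRST(S)={a,c}  FIRST(A)={a,c}  FIRST(B)={a,b}
round 2: (stable)
  FIRST(S)={a,c}  FIRST(A)={a,c}  FIRST(B)={a,b}

FOLLOW iteration:
initialize: $ ∈ FOLLOW(S)
[1]
  S→S S: FOLLOW(S) ⊇ FIRST(S) = {a,c}; new: +{a,c}
  S→a B: FOLLOW(B) ⊇ FOLLOW(S) ⊇ {$,a,c}; new: +{$,a,c}
  S→c A: FOLLOW(A) ⊇ FOLLOW(S) ⊇ {$,a,c}; new: +{$,a,c}
  S: {$,a,c}  A: {$,a,c}  B: {$,a,c}
[2] (stable)
  S: {$,a,c}  A: {$,a,c}  B: {$,a,c}

FOLLOW(S) = ["$", "a", "c"]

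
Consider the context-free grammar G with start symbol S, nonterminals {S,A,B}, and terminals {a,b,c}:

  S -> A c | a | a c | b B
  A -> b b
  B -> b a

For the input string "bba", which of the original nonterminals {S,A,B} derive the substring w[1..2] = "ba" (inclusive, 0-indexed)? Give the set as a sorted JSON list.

Convert to CNF:
  S -> A T2 | T0 B | T1 T2 | a
  A -> T0 T0
  B -> T0 T1
  T0 -> b
  T1 -> a
  T2 -> c

CYK fill — only the sub-triangle for w[1..2]:
  T[1,1] 'b' = {T0}  orig:{}
  T[2,2] 'a' = {S,T1}  orig:{S}
  T[1,2] 'ba' = {B}

Original NTs in T[1,2] deriving "ba": ["B"]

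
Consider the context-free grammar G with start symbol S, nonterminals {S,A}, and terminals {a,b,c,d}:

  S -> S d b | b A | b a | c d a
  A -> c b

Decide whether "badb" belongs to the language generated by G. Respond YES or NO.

CNF form of G:
  S -> S X4 | T0 X5 | T1 A | T1 T3
  A -> T0 T1
  T0 -> c
  T1 -> b
  T2 -> d
  T3 -> a
  X4 -> T2 T1
  X5 -> T2 T3

CYK table (by increasing span):
  [0..0]={T1}  "b"  orig:{}
  [1..1]={T3}  "a"  orig:{}
  [2..2]={T2}  "d"  orig:{}
  [3..3]={T1}  "b"  orig:{}
  [0..1]={S}  "ba"
  [1..2]=∅  "ad"
  [2..3]={X4}  "db"  orig:{}
  [0..2]=∅  "bad"
  [1..3]=∅  "adb"
  [0..3]={S}  "badb"

S ∈ T[0,3] ⇒ YES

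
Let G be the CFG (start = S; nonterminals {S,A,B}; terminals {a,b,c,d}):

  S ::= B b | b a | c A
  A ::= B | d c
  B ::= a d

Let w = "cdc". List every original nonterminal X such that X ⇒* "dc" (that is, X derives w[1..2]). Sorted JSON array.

CNF form of G:
  S -> B T3 | T2 A | T3 T0
  A -> T0 T1 | T1 T2
  B -> T0 T1
  T0 -> a
  T1 -> d
  T2 -> c
  T3 -> b

Fill CYK table bottom-up (cells [i..j] with 1 ≤ i ≤ j ≤ 2 only):
  cell(1,1) d: {T1}  orig:{}
  cell(2,2) c: {T2}  orig:{}
  cell(1,2) dc: {A}

Original NTs in T[1,2] deriving "dc": ["A"]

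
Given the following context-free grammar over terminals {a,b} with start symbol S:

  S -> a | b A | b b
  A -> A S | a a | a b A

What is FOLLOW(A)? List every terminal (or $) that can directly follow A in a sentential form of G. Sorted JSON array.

FIRST sets, iterate to fixpoint:
pass 1:
  A via A→a a: +{a}
  S via S→a: +{a}
  S via S→b A: +{b}
  FIRST[S]={a,b}  FIRST[A]={a}
pass 2: done
  FIRST[S]={a,b}  FIRST[A]={a}

FOLLOW iteration:
initialize: $ ∈ FOLLOW(S)
pass 1:
  A→A S: FOLLOW(A) ⊇ FIRST(S) = {a,b}; new: +{a,b}
  A→A S: FOLLOW(S) ⊇ FOLLOW(A) ⊇ {a,b}; new: +{a,b}
  S→b A: FOLLOW(A) ⊇ FOLLOW(S) ⊇ {$,a,b}; new: +{$}
  FOLLOW(S)={$,a,b}  FOLLOW(A)={$,a,b}
pass 2: done
  FOLLOW(S)={$,a,b}  FOLLOW(A)={$,a,b}

FOLLOW(A) = ["$", "a", "b"]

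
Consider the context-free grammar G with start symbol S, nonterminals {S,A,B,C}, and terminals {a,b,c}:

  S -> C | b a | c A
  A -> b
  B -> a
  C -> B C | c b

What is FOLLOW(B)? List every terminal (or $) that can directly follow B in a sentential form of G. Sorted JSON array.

FIRST iteration:
round 1:
  A via A→b: +{b}
  B via B→a: +{a}
  C via C→B C: +{a}
  C via C→c b: +{c}
  S via S→C: +{a,c}
  S via S→b a: +{b}
  FIRST(S)={a,b,c}  FIRST(A)={b}  FIRST(B)={a}  FIRST(C)={a,c}
round 2: — fixpoint
  FIRST(S)={a,b,c}  FIRST(A)={b}  FIRST(B)={a}  FIRST(C)={a,c}

Compute FOLLOW by fixpoint:
initialize: $ ∈ FOLLOW(S)
round 1:
  C→B C: FOLLOW(B) ⊇ FIRST(C) = {a,c}; new: +{a,c}
  S→C: FOLLOW(C) ⊇ FOLLOW(S) ⊇ {$}; new: +{$}
  S→c A: FOLLOW(A) ⊇ FOLLOW(S) ⊇ {$}; new: +{$}
  S: {$}  A: {$}  B: {a,c}  C: {$}
round 2: done
  S: {$}  A: {$}  B: {a,c}  C: {$}

FOLLOW(B) = ["a", "c"]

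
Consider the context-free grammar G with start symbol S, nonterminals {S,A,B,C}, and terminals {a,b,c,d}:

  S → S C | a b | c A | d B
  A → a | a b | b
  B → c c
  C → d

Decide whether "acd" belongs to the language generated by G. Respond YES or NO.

CNF form of G:
  S -> S C | T0 T1 | T2 A | T3 B
  A -> T0 T1 | a | b
  B -> T2 T2
  C -> d
  T0 -> a
  T1 -> b
  T2 -> c
  T3 -> d

CYK table (by increasing span):
  T[0,0] 'a' = {A,T0}  orig:{A}
  T[1,1] 'c' = {T2}  orig:{}
  T[2,2] 'd' = {C,T3}  orig:{C}
  T[0,1] 'ac' = ∅
  T[1,2] 'cd' = ∅
  T[0,2] 'acd' = ∅

S ∉ T[0,2] ⇒ NO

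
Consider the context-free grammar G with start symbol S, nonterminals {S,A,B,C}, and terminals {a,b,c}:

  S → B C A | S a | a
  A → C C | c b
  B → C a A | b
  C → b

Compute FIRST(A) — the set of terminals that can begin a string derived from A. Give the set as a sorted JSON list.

FIRST sets, iterate to fixpoint:
round 1:
  A via A→c b: +{c}
  B via B→b: +{b}
  C via C→b: +{b}
  S via S→B C A: +{b}
  S via S→a: +{a}
  FIRST(S)={a,b}  FIRST(A)={c}  FIRST(B)={b}  FIRST(C)={b}
round 2:
  A via A→C C: +{b}
  FIRST(S)={a,b}  FIRST(A)={b,c}  FIRST(B)={b}  FIRST(C)={b}
round 3: done
  FIRST(S)={a,b}  FIRST(A)={b,c}  FIRST(B)={b}  FIRST(C)={b}

FIRST(A) = ["b", "c"]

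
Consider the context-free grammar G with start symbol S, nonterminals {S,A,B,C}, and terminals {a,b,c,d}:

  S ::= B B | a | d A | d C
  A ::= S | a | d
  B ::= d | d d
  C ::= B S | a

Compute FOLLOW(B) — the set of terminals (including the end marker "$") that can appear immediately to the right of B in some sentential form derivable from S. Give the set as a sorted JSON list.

FIRST sets, iterate to fixpoint:
[1]
  A via A→a: +{a}
  A via A→d: +{d}
  B via B→d: +{d}
  C via C→B S: +{d}
  C via C→a: +{a}
  S via S→B B: +{d}
  S via S→a: +{a}
  FIRST[S]={a,d}  FIRST[A]={a,d}  FIRST[B]={d}  FIRST[C]={a,d}
[2] (stable)
  FIRST[S]={a,d}  FIRST[A]={a,d}  FIRST[B]={d}  FIRST[C]={a,d}

FOLLOW sets:
initialize: $ ∈ FOLLOW(S)
iter 1:
  C→B S: FOLLOW(B) ⊇ FIRST(S) = {a,d}; new: +{a,d}
  S→B B: FOLLOW(B) ⊇ FOLLOW(S) ⊇ {$}; new: +{$}
  S→d A: FOLLOW(A) ⊇ FOLLOW(S) ⊇ {$}; new: +{$}
  S→d C: FOLLOW(C) ⊇ FOLLOW(S) ⊇ {$}; new: +{$}
  S: {$}  A: {$}  B: {$,a,d}  C: {$}
iter 2: (stable)
  S: {$}  A: {$}  B: {$,a,d}  C: {$}

FOLLOW(B) = ["$", "a", "d"]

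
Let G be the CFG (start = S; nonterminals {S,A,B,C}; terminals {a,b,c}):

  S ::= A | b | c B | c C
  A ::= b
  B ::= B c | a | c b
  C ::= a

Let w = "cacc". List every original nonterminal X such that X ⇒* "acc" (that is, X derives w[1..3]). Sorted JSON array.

CNF form of G:
  S -> T0 B | T0 C | b
  A -> b
  B -> B T0 | T0 T1 | a
  C -> a
  T0 -> c
  T1 -> b

CYK fill (cells [i..j] with 1 ≤ i ≤ j ≤ 3 only):
  [1..1]={B,C}  "a"
  [2..2]={T0}  "c"  orig:{}
  [3..3]={T0}  "c"  orig:{}
  [1..2]={B}  "ac"
  [2..3]=∅  "cc"
  [1..3]={B}  "acc"

Original NTs in T[1,3] deriving "acc": ["B"]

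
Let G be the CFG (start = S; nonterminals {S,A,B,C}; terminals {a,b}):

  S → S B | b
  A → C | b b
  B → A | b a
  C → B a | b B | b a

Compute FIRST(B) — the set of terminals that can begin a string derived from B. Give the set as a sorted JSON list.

FIRST sets, iterate to fixpoint:
pass 1:
  A via A→b b: +{b}
  B via B→A: +{b}
  C via C→B a: +{b}
  S via S→b: +{b}
  FIRST[S]={b}  FIRST[A]={b}  FIRST[B]={b}  FIRST[C]={b}
pass 2: (no change)
  FIRST[S]={b}  FIRST[A]={b}  FIRST[B]={b}  FIRST[C]={b}

FIRST(B) = ["b"]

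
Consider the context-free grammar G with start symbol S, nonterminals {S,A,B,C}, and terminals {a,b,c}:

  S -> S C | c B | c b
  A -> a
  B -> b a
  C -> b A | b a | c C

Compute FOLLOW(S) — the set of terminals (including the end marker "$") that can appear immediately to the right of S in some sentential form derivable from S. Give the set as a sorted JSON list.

FIRST iteration:
[1]
  A via A→a: +{a}
  B via B→b a: +{b}
  C via C→b A: +{b}
  C via C→c C: +{c}
  S via S→c B: +{c}
  S: {c}  A: {a}  B: {b}  C: {b,c}
[2] (no change)
  S: {c}  A: {a}  B: {b}  C: {b,c}

FOLLOW iteration:
initialize: $ ∈ FOLLOW(S)
pass 1:
  S→S C: FOLLOW(S) ⊇ FIRST(C) = {b,c}; new: +{b,c}
  S→S C: FOLLOW(C) ⊇ FOLLOW(S) ⊇ {$,b,c}; new: +{$,b,c}
  S→c B: FOLLOW(B) ⊇ FOLLOW(S) ⊇ {$,b,c}; new: +{$,b,c}
  S: {$,b,c}  A: {}  B: {$,b,c}  C: {$,b,c}
pass 2:
  C→b A: FOLLOW(A) ⊇ FOLLOW(C) ⊇ {$,b,c}; new: +{$,b,c}
  S: {$,b,c}  A: {$,b,c}  B: {$,b,c}  C: {$,b,c}
pass 3: (stable)
  S: {$,b,c}  A: {$,b,c}  B: {$,b,c}  C: {$,b,c}

FOLLOW(S) = ["$", "b", "c"]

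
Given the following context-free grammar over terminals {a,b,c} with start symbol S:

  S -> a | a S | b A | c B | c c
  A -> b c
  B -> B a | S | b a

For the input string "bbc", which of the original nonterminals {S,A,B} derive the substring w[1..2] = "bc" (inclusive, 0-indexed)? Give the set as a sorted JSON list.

CNF form of G:
  S -> T0 A | T1 B | T1 T1 | T2 S | a
  A -> T0 T1
  B -> B T2 | T0 A | T0 T2 | T1 B | T1 T1 | T2 S | a
  T0 -> b
  T1 -> c
  T2 -> a

Fill CYK table bottom-up — only the sub-triangle for w[1..2]:
  [1..1]={T0}  "b"  orig:{}
  [2..2]={T1}  "c"  orig:{}
  [1..2]={A}  "bc"

Original NTs in T[1,2] deriving "bc": ["A"]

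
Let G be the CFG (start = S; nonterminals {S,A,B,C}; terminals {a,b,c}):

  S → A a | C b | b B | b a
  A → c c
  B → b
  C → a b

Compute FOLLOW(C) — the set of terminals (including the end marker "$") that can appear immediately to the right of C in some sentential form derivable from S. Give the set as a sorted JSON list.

Compute FIRST by fixpoint:
pass 1:
  A via A→c c: +{c}
  B via B→b: +{b}
  C via C→a b: +{a}
  S via S→A a: +{c}
  S via S→C b: +{a}
  S via S→b B: +{b}
  FIRST[S]={a,b,c}  FIRST[A]={c}  FIRST[B]={b}  FIRST[C]={a}
pass 2: done
  FIRST[S]={a,b,c}  FIRST[A]={c}  FIRST[B]={b}  FIRST[C]={a}

FOLLOW iteration:
initialize: $ ∈ FOLLOW(S)
round 1:
  S→A a: FOLLOW(A) ⊇ FIRST(a) = {a}; new: +{a}
  S→C b: FOLLOW(C) ⊇ FIRST(b) = {b}; new: +{b}
  S→b B: FOLLOW(B) ⊇ FOLLOW(S) ⊇ {$}; new: +{$}
  FOLLOW[S]={$}  FOLLOW[A]={a}  FOLLOW[B]={$}  FOLLOW[C]={b}
round 2: done
  FOLLOW[S]={$}  FOLLOW[A]={a}  FOLLOW[B]={$}  FOLLOW[C]={b}

FOLLOW(C) = ["b"]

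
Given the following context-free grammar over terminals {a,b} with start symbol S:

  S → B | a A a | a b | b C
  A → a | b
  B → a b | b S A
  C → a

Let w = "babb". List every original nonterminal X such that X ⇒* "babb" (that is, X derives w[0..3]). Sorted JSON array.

Convert to CNF:
  S -> T0 T1 | T0 X3 | T1 C | T1 X4
  A -> a | b
  B -> T0 T1 | T1 X2
  C -> a
  T0 -> a
  T1 -> b
  X2 -> S A
  X3 -> A T0
  X4 -> S A

Fill CYK table bottom-up (cells [i..j] with 0 ≤ i ≤ j ≤ 3 only):
  cell(0,0) b: {A,T1}  orig:{A}
  cell(1,1) a: {A,C,T0}  orig:{A,C}
  cell(2,2) b: {A,T1}  orig:{A}
  cell(3,3) b: {A,T1}  orig:{A}
  cell(0,1) ba: {S,X3}  orig:{S}
  cell(1,2) ab: {B,S}
  cell(2,3) bb: ∅
  cell(0,2) bab: {X2,X4}  orig:{}
  cell(1,3) abb: {X2,X4}  orig:{}
  cell(0,3) babb: {B,S}

Original NTs in T[0,3] deriving "babb": ["B", "S"]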